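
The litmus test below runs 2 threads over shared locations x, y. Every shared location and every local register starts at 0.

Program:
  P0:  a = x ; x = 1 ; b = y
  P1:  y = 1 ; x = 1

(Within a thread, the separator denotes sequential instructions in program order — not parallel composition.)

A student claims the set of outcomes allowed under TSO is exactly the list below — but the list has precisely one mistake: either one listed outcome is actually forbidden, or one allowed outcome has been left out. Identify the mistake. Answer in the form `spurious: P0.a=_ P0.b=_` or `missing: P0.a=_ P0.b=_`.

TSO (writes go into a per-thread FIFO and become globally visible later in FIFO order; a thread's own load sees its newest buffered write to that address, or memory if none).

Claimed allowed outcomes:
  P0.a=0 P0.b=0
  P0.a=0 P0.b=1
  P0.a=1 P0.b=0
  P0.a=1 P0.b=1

outcome vector order: (P0.a,P0.b)
TSO (3): 0/0; 0/1; 1/1
claimed∖TSO = {1/0}

spurious: P0.a=1 P0.b=0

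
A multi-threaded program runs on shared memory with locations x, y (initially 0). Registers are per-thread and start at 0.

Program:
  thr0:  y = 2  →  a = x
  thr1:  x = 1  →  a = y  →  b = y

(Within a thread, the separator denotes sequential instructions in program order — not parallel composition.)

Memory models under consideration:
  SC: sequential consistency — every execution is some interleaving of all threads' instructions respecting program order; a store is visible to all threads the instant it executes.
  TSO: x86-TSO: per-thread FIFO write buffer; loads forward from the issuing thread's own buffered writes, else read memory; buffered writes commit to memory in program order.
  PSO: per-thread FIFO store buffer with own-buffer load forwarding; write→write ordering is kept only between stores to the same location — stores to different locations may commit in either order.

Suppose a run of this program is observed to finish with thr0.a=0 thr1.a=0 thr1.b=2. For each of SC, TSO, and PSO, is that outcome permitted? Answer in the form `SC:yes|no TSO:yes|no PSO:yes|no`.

SC:no TSO:yes PSO:yes

outcome vector order: (thr0.a,thr1.a,thr1.b)
under SC → <0 2 2>; <1 0 0>; <1 0 2>; <1 2 2>
under TSO → <0 0 0>; <0 0 2>; <0 2 2>; <1 0 0>; <1 0 2>; <1 2 2>
under PSO → <0 0 0>; <0 0 2>; <0 2 2>; <1 0 0>; <1 0 2>; <1 2 2>
target <0 0 2> ∈ {TSO,PSO}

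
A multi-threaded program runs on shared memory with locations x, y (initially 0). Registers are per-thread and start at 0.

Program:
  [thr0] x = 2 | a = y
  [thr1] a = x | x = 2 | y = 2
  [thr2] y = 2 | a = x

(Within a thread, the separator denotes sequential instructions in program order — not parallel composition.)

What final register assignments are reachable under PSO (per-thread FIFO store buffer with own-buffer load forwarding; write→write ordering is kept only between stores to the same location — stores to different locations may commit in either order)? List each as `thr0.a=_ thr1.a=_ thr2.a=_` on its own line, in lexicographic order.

outcome vector order: (thr0.a,thr1.a,thr2.a)
|PSO outcomes| = 8

thr0.a=0 thr1.a=0 thr2.a=0
thr0.a=0 thr1.a=0 thr2.a=2
thr0.a=0 thr1.a=2 thr2.a=0
thr0.a=0 thr1.a=2 thr2.a=2
thr0.a=2 thr1.a=0 thr2.a=0
thr0.a=2 thr1.a=0 thr2.a=2
thr0.a=2 thr1.a=2 thr2.a=0
thr0.a=2 thr1.a=2 thr2.a=2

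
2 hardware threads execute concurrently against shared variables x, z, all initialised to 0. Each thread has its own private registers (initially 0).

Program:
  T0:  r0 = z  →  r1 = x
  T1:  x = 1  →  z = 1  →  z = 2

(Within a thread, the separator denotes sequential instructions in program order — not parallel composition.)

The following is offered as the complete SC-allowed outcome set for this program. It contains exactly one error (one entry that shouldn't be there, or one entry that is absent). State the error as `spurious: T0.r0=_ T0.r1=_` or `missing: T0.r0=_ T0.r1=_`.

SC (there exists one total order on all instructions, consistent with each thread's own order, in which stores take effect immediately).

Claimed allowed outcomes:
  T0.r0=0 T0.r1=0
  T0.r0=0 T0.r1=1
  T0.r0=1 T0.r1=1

outcome vector order: (T0.r0,T0.r1)
SC (4): 0/0; 0/1; 1/1; 2/1
SC∖claimed = {2/1}

missing: T0.r0=2 T0.r1=1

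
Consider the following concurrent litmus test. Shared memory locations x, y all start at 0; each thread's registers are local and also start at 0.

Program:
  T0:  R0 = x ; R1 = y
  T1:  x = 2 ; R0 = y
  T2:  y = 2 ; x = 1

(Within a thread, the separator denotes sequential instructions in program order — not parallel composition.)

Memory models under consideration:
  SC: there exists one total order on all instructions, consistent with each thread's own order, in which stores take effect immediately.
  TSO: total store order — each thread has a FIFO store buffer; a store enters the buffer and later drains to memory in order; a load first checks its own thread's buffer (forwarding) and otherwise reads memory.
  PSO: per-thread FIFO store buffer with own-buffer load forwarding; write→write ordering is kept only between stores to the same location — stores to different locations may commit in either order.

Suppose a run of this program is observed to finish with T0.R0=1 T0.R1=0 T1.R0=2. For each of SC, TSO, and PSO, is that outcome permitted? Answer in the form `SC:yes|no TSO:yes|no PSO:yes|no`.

outcome vector order: (T0.R0,T0.R1,T1.R0)
[SC] allowed = {<0 0 0>; <0 0 2>; <0 2 0>; <0 2 2>; <1 2 0>; <1 2 2>; <2 0 0>; <2 0 2>; <2 2 0>; <2 2 2>}
[TSO] allowed = {<0 0 0>; <0 0 2>; <0 2 0>; <0 2 2>; <1 2 0>; <1 2 2>; <2 0 0>; <2 0 2>; <2 2 0>; <2 2 2>}
[PSO] allowed = {<0 0 0>; <0 0 2>; <0 2 0>; <0 2 2>; <1 0 0>; <1 0 2>; <1 2 0>; <1 2 2>; <2 0 0>; <2 0 2>; <2 2 0>; <2 2 2>}
target <1 0 2> ∈ {PSO}

SC:no TSO:no PSO:yes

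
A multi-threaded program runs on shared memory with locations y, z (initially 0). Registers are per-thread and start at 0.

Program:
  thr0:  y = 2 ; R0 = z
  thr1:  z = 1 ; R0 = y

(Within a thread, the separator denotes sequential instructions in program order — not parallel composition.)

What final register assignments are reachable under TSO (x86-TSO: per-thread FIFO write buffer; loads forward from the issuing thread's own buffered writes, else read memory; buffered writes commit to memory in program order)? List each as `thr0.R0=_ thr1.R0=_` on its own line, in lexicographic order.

outcome vector order: (thr0.R0,thr1.R0)
|TSO outcomes| = 4

thr0.R0=0 thr1.R0=0
thr0.R0=0 thr1.R0=2
thr0.R0=1 thr1.R0=0
thr0.R0=1 thr1.R0=2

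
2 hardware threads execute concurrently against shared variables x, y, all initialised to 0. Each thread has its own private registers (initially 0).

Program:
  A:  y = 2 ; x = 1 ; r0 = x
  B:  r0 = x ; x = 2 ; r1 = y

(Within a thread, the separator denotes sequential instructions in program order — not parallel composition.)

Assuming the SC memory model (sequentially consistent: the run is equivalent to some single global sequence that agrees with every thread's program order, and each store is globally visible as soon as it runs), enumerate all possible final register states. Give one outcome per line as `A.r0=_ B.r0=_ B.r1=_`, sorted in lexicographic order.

A.r0=1 B.r0=0 B.r1=0
A.r0=1 B.r0=0 B.r1=2
A.r0=1 B.r0=1 B.r1=2
A.r0=2 B.r0=0 B.r1=2
A.r0=2 B.r0=1 B.r1=2

outcome vector order: (A.r0,B.r0,B.r1)
|SC outcomes| = 5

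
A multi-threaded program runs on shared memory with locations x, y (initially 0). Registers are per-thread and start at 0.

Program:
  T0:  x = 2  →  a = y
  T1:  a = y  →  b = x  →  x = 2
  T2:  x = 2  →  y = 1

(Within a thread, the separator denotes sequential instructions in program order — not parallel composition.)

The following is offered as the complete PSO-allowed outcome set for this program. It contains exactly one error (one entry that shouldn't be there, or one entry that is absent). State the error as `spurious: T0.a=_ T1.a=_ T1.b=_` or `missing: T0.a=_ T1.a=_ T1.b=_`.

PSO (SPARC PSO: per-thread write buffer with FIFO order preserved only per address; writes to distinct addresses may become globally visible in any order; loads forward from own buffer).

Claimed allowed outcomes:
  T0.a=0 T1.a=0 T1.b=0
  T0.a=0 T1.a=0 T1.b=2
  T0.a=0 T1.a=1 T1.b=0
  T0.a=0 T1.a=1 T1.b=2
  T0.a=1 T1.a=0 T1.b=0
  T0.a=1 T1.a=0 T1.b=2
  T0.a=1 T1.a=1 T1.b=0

outcome vector order: (T0.a,T1.a,T1.b)
under PSO → (0,0,0) (0,0,2) (0,1,0) (0,1,2) (1,0,0) (1,0,2) (1,1,0) (1,1,2)
PSO∖claimed = {(1,1,2)}

missing: T0.a=1 T1.a=1 T1.b=2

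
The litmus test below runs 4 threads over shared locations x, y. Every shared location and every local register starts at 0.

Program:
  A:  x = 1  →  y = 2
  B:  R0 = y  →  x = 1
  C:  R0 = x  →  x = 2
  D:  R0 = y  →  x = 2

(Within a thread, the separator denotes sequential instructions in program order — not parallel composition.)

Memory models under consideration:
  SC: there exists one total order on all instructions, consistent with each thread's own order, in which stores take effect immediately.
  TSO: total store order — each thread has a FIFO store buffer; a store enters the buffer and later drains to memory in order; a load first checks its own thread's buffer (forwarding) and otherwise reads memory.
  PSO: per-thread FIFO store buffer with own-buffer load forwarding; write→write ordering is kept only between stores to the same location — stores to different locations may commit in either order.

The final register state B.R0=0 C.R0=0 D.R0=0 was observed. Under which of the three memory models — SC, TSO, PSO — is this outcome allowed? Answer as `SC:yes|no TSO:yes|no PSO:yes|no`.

outcome vector order: (B.R0,C.R0,D.R0)
under SC → 0/0/0 0/0/2 0/1/0 0/1/2 0/2/0 0/2/2 2/0/0 2/0/2 2/1/0 2/1/2 2/2/0 2/2/2
under TSO → 0/0/0 0/0/2 0/1/0 0/1/2 0/2/0 0/2/2 2/0/0 2/0/2 2/1/0 2/1/2 2/2/0 2/2/2
under PSO → 0/0/0 0/0/2 0/1/0 0/1/2 0/2/0 0/2/2 2/0/0 2/0/2 2/1/0 2/1/2 2/2/0 2/2/2
target 0/0/0 ∈ {SC,TSO,PSO}

SC:yes TSO:yes PSO:yes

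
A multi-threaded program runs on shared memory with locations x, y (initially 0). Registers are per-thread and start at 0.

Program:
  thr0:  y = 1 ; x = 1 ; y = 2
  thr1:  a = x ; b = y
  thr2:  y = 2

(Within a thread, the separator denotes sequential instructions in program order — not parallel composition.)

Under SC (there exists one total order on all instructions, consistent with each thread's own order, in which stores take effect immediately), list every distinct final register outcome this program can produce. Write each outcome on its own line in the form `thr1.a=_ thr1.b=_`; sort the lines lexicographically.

outcome vector order: (thr1.a,thr1.b)
|SC outcomes| = 5

thr1.a=0 thr1.b=0
thr1.a=0 thr1.b=1
thr1.a=0 thr1.b=2
thr1.a=1 thr1.b=1
thr1.a=1 thr1.b=2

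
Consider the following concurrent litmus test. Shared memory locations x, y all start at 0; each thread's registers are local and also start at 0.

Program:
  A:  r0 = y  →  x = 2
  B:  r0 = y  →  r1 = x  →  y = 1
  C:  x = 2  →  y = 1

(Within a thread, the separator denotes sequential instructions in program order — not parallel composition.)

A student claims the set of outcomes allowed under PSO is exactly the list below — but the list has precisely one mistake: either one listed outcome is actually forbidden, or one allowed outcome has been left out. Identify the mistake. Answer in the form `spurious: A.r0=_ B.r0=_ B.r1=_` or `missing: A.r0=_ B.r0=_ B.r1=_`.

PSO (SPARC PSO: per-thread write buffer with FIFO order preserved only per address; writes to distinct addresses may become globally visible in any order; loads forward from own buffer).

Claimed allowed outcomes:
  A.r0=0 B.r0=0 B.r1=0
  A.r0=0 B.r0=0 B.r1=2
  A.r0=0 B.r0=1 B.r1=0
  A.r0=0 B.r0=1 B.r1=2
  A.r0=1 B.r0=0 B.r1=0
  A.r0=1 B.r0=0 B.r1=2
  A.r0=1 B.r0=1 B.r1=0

missing: A.r0=1 B.r0=1 B.r1=2

outcome vector order: (A.r0,B.r0,B.r1)
PSO (8): 0/0/0; 0/0/2; 0/1/0; 0/1/2; 1/0/0; 1/0/2; 1/1/0; 1/1/2
PSO∖claimed = {1/1/2}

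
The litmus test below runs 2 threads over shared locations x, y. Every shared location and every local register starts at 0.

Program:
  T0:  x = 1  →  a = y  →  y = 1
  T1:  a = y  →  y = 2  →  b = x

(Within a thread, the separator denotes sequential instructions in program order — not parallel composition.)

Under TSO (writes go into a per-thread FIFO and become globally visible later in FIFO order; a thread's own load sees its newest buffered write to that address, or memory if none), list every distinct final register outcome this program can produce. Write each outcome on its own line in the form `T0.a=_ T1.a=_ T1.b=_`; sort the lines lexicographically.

outcome vector order: (T0.a,T1.a,T1.b)
|TSO outcomes| = 5

T0.a=0 T1.a=0 T1.b=0
T0.a=0 T1.a=0 T1.b=1
T0.a=0 T1.a=1 T1.b=1
T0.a=2 T1.a=0 T1.b=0
T0.a=2 T1.a=0 T1.b=1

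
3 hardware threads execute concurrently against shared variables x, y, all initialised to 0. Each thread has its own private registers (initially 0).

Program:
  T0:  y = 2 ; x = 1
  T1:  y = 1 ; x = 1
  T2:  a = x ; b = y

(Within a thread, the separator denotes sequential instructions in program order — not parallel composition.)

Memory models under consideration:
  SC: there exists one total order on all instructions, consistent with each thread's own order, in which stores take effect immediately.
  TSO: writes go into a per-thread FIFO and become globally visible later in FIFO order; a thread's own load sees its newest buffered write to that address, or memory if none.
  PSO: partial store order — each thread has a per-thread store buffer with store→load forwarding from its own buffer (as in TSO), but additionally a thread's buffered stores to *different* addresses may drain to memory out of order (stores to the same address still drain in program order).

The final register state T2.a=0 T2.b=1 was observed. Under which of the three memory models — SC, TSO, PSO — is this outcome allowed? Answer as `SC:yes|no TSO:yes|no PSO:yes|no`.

SC:yes TSO:yes PSO:yes

outcome vector order: (T2.a,T2.b)
SC (5): 00 01 02 11 12
TSO (5): 00 01 02 11 12
PSO (6): 00 01 02 10 11 12
target 01 ∈ {SC,TSO,PSO}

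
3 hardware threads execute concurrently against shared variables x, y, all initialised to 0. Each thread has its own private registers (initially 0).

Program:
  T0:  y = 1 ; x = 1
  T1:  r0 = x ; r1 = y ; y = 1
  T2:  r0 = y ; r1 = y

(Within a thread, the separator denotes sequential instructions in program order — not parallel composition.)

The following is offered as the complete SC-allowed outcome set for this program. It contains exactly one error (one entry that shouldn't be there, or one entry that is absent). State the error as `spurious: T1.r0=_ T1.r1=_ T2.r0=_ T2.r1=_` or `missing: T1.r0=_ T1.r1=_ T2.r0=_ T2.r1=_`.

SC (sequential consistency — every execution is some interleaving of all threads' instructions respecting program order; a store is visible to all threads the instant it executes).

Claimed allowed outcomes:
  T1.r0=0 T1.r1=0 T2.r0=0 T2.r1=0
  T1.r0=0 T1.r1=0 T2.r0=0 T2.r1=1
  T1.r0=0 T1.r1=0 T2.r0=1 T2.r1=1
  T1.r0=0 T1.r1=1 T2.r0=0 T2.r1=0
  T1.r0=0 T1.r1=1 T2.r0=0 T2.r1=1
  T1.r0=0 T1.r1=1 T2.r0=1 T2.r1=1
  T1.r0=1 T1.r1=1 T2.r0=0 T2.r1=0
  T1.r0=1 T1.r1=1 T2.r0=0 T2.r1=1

missing: T1.r0=1 T1.r1=1 T2.r0=1 T2.r1=1

outcome vector order: (T1.r0,T1.r1,T2.r0,T2.r1)
SC (9): (0,0,0,0) (0,0,0,1) (0,0,1,1) (0,1,0,0) (0,1,0,1) (0,1,1,1) (1,1,0,0) (1,1,0,1) (1,1,1,1)
SC∖claimed = {(1,1,1,1)}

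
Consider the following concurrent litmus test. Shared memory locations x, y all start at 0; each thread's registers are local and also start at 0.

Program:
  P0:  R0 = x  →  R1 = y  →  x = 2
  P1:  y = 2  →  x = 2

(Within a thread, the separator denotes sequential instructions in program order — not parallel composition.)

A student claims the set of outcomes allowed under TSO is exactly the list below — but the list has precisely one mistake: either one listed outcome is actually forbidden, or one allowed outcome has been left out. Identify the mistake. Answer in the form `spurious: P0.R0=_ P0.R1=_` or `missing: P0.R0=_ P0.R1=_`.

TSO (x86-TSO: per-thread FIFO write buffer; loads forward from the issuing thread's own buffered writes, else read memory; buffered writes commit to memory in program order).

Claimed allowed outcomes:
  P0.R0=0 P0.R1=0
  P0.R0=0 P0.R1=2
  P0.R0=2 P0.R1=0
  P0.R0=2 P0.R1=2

spurious: P0.R0=2 P0.R1=0

outcome vector order: (P0.R0,P0.R1)
under TSO → <0 0>; <0 2>; <2 2>
claimed∖TSO = {<2 0>}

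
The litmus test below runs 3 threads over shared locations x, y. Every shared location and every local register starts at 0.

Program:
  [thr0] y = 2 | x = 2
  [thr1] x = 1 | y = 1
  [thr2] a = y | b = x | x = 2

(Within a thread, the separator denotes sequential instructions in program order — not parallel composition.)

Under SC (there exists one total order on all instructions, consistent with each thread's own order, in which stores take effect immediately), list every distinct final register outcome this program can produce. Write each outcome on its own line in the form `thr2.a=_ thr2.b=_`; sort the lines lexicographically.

thr2.a=0 thr2.b=0
thr2.a=0 thr2.b=1
thr2.a=0 thr2.b=2
thr2.a=1 thr2.b=1
thr2.a=1 thr2.b=2
thr2.a=2 thr2.b=0
thr2.a=2 thr2.b=1
thr2.a=2 thr2.b=2

outcome vector order: (thr2.a,thr2.b)
|SC outcomes| = 8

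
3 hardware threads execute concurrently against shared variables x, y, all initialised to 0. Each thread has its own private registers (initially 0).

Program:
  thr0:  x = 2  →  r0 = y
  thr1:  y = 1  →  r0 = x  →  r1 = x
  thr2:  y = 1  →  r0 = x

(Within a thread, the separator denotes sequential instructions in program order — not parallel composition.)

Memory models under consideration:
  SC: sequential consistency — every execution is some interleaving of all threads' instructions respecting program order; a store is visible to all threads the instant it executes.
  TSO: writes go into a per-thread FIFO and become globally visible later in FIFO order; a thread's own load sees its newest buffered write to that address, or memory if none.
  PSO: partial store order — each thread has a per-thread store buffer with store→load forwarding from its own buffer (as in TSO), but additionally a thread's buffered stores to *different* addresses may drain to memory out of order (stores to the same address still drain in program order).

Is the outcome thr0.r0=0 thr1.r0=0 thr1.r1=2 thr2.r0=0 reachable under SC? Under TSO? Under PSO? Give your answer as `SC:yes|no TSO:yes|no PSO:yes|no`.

outcome vector order: (thr0.r0,thr1.r0,thr1.r1,thr2.r0)
[SC] allowed = {0/2/2/2; 1/0/0/0; 1/0/0/2; 1/0/2/0; 1/0/2/2; 1/2/2/0; 1/2/2/2}
[TSO] allowed = {0/0/0/0; 0/0/0/2; 0/0/2/0; 0/0/2/2; 0/2/2/0; 0/2/2/2; 1/0/0/0; 1/0/0/2; 1/0/2/0; 1/0/2/2; 1/2/2/0; 1/2/2/2}
[PSO] allowed = {0/0/0/0; 0/0/0/2; 0/0/2/0; 0/0/2/2; 0/2/2/0; 0/2/2/2; 1/0/0/0; 1/0/0/2; 1/0/2/0; 1/0/2/2; 1/2/2/0; 1/2/2/2}
target 0/0/2/0 ∈ {TSO,PSO}

SC:no TSO:yes PSO:yes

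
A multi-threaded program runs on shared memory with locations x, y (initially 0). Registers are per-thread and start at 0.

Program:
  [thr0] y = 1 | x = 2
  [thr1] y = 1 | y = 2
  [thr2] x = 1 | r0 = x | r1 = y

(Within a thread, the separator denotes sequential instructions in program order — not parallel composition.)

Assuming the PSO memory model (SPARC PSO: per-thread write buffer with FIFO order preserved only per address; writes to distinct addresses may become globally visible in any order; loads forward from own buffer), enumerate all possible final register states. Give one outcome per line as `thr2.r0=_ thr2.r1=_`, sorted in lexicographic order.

outcome vector order: (thr2.r0,thr2.r1)
|PSO outcomes| = 6

thr2.r0=1 thr2.r1=0
thr2.r0=1 thr2.r1=1
thr2.r0=1 thr2.r1=2
thr2.r0=2 thr2.r1=0
thr2.r0=2 thr2.r1=1
thr2.r0=2 thr2.r1=2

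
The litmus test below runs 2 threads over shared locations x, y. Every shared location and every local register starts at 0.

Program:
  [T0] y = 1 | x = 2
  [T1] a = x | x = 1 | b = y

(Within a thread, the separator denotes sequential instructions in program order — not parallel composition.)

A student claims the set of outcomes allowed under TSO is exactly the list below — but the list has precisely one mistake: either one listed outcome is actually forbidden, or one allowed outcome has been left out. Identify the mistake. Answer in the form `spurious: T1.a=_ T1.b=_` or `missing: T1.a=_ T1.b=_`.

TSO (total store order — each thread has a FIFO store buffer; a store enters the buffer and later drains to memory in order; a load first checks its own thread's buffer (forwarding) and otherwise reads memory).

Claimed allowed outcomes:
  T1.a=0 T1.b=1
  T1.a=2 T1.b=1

missing: T1.a=0 T1.b=0

outcome vector order: (T1.a,T1.b)
TSO (3): 00; 01; 21
TSO∖claimed = {00}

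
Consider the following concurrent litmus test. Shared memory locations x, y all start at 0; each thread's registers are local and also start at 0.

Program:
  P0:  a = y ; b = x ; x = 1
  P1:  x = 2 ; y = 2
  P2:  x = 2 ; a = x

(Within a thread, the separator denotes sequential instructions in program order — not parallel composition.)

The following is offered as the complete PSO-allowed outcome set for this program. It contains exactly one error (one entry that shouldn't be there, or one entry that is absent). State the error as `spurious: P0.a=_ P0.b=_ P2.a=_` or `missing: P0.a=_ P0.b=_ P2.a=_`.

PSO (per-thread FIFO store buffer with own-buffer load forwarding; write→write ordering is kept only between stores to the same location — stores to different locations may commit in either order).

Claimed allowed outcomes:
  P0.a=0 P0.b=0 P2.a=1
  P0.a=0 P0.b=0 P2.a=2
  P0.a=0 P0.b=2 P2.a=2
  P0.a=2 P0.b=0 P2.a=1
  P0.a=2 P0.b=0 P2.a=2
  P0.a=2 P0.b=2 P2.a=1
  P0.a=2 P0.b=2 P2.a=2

missing: P0.a=0 P0.b=2 P2.a=1

outcome vector order: (P0.a,P0.b,P2.a)
under PSO → 001 002 021 022 201 202 221 222
PSO∖claimed = {021}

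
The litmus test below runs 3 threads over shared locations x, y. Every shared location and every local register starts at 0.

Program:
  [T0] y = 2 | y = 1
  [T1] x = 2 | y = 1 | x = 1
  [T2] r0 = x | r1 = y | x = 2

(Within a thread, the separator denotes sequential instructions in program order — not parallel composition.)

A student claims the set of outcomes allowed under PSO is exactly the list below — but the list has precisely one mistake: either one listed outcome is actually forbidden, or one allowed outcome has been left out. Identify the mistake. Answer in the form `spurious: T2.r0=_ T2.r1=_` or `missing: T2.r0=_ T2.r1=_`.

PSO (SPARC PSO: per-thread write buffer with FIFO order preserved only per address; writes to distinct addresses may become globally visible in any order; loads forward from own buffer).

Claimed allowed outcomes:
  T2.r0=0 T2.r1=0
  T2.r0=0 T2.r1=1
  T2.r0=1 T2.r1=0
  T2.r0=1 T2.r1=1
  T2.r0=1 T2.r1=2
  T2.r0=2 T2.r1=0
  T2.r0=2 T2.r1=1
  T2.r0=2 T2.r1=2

outcome vector order: (T2.r0,T2.r1)
[PSO] allowed = {00, 01, 02, 10, 11, 12, 20, 21, 22}
PSO∖claimed = {02}

missing: T2.r0=0 T2.r1=2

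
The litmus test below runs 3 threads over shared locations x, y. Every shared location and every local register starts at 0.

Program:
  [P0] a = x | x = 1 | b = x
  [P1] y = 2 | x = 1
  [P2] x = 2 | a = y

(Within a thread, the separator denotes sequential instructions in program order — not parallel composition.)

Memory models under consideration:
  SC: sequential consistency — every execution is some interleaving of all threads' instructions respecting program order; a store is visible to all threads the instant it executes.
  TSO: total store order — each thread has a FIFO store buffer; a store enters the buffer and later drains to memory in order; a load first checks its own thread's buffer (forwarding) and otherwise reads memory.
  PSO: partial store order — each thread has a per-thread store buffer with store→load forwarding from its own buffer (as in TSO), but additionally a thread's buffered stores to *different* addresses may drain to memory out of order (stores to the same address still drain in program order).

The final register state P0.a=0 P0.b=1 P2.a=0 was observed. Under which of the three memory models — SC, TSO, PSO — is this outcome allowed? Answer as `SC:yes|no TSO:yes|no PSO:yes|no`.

SC:yes TSO:yes PSO:yes

outcome vector order: (P0.a,P0.b,P2.a)
under SC → 010 012 020 022 110 112 122 210 212
under TSO → 010 012 020 022 110 112 120 122 210 212
under PSO → 010 012 020 022 110 112 120 122 210 212
target 010 ∈ {SC,TSO,PSO}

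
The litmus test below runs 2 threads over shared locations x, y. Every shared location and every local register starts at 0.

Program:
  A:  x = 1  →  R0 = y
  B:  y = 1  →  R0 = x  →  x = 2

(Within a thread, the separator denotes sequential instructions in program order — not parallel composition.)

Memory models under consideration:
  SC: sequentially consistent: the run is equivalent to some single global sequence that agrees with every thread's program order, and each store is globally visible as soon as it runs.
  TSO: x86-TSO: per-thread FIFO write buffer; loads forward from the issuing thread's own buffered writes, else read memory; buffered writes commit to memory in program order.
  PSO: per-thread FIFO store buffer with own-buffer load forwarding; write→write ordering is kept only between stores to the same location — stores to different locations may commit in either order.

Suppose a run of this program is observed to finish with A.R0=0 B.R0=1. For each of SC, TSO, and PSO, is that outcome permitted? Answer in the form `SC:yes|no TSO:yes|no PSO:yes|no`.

outcome vector order: (A.R0,B.R0)
SC: 3 outcomes — {01; 10; 11}
TSO: 4 outcomes — {00; 01; 10; 11}
PSO: 4 outcomes — {00; 01; 10; 11}
target 01 ∈ {SC,TSO,PSO}

SC:yes TSO:yes PSO:yes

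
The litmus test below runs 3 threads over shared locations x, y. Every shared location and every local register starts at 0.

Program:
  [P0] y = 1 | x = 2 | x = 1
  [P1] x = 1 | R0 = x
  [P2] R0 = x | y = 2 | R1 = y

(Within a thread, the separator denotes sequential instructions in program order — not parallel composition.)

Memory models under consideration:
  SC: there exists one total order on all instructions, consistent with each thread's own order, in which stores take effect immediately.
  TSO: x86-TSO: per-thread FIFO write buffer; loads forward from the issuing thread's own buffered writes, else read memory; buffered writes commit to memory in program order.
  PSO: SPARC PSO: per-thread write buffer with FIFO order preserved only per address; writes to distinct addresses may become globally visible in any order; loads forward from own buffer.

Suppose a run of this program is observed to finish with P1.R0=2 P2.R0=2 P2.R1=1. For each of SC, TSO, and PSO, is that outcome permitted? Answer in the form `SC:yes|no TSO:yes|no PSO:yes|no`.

outcome vector order: (P1.R0,P2.R0,P2.R1)
under SC → (1,0,1), (1,0,2), (1,1,1), (1,1,2), (1,2,2), (2,0,1), (2,0,2), (2,1,1), (2,1,2), (2,2,2)
under TSO → (1,0,1), (1,0,2), (1,1,1), (1,1,2), (1,2,2), (2,0,1), (2,0,2), (2,1,1), (2,1,2), (2,2,2)
under PSO → (1,0,1), (1,0,2), (1,1,1), (1,1,2), (1,2,1), (1,2,2), (2,0,1), (2,0,2), (2,1,1), (2,1,2), (2,2,1), (2,2,2)
target (2,2,1) ∈ {PSO}

SC:no TSO:no PSO:yes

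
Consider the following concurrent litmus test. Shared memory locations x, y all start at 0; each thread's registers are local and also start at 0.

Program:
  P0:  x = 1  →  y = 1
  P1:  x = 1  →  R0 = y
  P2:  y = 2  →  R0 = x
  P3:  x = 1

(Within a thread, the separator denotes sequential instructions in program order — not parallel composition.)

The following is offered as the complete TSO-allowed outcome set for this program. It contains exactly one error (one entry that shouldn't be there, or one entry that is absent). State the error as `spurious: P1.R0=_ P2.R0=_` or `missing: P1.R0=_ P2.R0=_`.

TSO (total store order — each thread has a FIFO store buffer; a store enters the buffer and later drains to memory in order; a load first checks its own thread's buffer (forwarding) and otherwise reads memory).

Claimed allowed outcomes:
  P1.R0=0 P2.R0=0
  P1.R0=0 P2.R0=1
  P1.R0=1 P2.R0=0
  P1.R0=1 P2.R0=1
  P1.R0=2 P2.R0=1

outcome vector order: (P1.R0,P2.R0)
[TSO] allowed = {<0 0>, <0 1>, <1 0>, <1 1>, <2 0>, <2 1>}
TSO∖claimed = {<2 0>}

missing: P1.R0=2 P2.R0=0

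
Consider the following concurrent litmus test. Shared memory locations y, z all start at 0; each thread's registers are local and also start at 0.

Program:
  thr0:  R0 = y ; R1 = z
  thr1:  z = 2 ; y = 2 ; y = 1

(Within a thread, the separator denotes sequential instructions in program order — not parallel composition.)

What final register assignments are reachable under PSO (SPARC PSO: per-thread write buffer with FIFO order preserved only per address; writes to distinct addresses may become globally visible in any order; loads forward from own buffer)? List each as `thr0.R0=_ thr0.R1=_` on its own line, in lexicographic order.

thr0.R0=0 thr0.R1=0
thr0.R0=0 thr0.R1=2
thr0.R0=1 thr0.R1=0
thr0.R0=1 thr0.R1=2
thr0.R0=2 thr0.R1=0
thr0.R0=2 thr0.R1=2

outcome vector order: (thr0.R0,thr0.R1)
|PSO outcomes| = 6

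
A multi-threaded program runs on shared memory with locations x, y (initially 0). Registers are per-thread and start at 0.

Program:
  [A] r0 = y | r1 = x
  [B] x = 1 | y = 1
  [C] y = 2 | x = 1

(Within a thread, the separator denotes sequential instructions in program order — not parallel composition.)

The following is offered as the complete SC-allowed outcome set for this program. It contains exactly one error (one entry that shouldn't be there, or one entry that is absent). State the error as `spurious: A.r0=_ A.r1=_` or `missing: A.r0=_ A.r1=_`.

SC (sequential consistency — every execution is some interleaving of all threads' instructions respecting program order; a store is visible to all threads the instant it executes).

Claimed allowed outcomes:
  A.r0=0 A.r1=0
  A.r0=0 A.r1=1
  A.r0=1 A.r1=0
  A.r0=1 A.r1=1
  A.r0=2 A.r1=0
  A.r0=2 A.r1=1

outcome vector order: (A.r0,A.r1)
[SC] allowed = {0/0, 0/1, 1/1, 2/0, 2/1}
claimed∖SC = {1/0}

spurious: A.r0=1 A.r1=0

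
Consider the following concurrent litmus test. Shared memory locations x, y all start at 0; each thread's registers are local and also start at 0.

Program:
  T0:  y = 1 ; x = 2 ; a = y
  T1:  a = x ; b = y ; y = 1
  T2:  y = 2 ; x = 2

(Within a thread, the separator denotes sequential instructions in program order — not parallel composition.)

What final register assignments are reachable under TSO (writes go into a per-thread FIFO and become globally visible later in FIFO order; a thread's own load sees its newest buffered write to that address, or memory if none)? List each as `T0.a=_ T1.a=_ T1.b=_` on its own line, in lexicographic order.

outcome vector order: (T0.a,T1.a,T1.b)
|TSO outcomes| = 10

T0.a=1 T1.a=0 T1.b=0
T0.a=1 T1.a=0 T1.b=1
T0.a=1 T1.a=0 T1.b=2
T0.a=1 T1.a=2 T1.b=1
T0.a=1 T1.a=2 T1.b=2
T0.a=2 T1.a=0 T1.b=0
T0.a=2 T1.a=0 T1.b=1
T0.a=2 T1.a=0 T1.b=2
T0.a=2 T1.a=2 T1.b=1
T0.a=2 T1.a=2 T1.b=2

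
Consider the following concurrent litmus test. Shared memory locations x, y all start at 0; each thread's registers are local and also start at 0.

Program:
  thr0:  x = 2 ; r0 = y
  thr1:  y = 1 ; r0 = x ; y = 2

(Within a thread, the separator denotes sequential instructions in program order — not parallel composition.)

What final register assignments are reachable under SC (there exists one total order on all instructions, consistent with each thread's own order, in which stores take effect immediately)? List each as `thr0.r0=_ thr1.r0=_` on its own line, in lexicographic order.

outcome vector order: (thr0.r0,thr1.r0)
|SC outcomes| = 5

thr0.r0=0 thr1.r0=2
thr0.r0=1 thr1.r0=0
thr0.r0=1 thr1.r0=2
thr0.r0=2 thr1.r0=0
thr0.r0=2 thr1.r0=2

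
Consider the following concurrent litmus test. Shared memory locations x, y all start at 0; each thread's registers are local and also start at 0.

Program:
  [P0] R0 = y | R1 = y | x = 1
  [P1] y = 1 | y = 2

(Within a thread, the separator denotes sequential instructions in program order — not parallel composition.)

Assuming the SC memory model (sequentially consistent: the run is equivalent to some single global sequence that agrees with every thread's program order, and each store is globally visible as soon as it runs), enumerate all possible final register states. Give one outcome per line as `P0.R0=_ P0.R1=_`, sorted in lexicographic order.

P0.R0=0 P0.R1=0
P0.R0=0 P0.R1=1
P0.R0=0 P0.R1=2
P0.R0=1 P0.R1=1
P0.R0=1 P0.R1=2
P0.R0=2 P0.R1=2

outcome vector order: (P0.R0,P0.R1)
|SC outcomes| = 6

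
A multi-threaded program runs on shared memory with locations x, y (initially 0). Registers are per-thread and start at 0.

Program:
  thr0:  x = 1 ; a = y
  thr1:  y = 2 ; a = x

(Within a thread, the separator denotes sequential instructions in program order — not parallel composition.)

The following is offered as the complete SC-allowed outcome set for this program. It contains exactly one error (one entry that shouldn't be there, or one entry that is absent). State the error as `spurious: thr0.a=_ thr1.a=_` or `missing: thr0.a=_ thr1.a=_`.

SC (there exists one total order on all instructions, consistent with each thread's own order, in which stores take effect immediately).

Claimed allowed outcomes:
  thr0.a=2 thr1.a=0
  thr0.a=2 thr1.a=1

missing: thr0.a=0 thr1.a=1

outcome vector order: (thr0.a,thr1.a)
[SC] allowed = {<0 1>, <2 0>, <2 1>}
SC∖claimed = {<0 1>}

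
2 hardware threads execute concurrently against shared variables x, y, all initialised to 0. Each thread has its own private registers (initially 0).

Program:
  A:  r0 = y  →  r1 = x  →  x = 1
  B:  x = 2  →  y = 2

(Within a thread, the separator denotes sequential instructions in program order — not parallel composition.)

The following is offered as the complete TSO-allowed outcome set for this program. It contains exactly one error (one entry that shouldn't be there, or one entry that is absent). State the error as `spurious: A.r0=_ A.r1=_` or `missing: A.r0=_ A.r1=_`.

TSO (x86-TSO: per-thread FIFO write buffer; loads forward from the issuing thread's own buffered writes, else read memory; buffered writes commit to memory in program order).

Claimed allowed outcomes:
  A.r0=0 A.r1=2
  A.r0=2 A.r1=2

outcome vector order: (A.r0,A.r1)
under TSO → (0,0), (0,2), (2,2)
TSO∖claimed = {(0,0)}

missing: A.r0=0 A.r1=0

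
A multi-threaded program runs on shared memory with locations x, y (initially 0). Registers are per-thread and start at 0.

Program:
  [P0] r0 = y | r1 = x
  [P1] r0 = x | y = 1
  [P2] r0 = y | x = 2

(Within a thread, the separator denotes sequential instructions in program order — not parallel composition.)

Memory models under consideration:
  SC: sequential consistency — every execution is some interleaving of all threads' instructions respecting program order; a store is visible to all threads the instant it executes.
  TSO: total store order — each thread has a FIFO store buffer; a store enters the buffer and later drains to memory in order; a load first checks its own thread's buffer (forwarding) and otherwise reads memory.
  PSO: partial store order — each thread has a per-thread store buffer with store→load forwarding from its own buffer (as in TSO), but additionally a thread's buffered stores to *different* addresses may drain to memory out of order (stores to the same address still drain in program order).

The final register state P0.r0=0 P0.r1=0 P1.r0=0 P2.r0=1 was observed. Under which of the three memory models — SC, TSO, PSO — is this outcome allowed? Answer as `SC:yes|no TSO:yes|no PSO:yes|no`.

outcome vector order: (P0.r0,P0.r1,P1.r0,P2.r0)
[SC] allowed = {<0 0 0 0> <0 0 0 1> <0 0 2 0> <0 2 0 0> <0 2 0 1> <0 2 2 0> <1 0 0 0> <1 0 0 1> <1 2 0 0> <1 2 0 1> <1 2 2 0>}
[TSO] allowed = {<0 0 0 0> <0 0 0 1> <0 0 2 0> <0 2 0 0> <0 2 0 1> <0 2 2 0> <1 0 0 0> <1 0 0 1> <1 2 0 0> <1 2 0 1> <1 2 2 0>}
[PSO] allowed = {<0 0 0 0> <0 0 0 1> <0 0 2 0> <0 2 0 0> <0 2 0 1> <0 2 2 0> <1 0 0 0> <1 0 0 1> <1 2 0 0> <1 2 0 1> <1 2 2 0>}
target <0 0 0 1> ∈ {SC,TSO,PSO}

SC:yes TSO:yes PSO:yes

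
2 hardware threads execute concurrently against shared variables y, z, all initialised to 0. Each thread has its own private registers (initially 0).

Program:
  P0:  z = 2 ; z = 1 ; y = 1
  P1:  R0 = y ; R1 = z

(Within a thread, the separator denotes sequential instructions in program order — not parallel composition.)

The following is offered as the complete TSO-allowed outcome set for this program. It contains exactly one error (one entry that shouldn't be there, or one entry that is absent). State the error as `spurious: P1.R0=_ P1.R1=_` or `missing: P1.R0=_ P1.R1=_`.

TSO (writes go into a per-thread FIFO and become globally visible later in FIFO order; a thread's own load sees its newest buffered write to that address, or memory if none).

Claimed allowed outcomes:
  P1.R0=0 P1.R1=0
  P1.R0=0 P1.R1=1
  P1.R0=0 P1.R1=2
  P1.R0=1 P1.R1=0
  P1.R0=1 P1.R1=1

spurious: P1.R0=1 P1.R1=0

outcome vector order: (P1.R0,P1.R1)
TSO: 4 outcomes — {<0 0>; <0 1>; <0 2>; <1 1>}
claimed∖TSO = {<1 0>}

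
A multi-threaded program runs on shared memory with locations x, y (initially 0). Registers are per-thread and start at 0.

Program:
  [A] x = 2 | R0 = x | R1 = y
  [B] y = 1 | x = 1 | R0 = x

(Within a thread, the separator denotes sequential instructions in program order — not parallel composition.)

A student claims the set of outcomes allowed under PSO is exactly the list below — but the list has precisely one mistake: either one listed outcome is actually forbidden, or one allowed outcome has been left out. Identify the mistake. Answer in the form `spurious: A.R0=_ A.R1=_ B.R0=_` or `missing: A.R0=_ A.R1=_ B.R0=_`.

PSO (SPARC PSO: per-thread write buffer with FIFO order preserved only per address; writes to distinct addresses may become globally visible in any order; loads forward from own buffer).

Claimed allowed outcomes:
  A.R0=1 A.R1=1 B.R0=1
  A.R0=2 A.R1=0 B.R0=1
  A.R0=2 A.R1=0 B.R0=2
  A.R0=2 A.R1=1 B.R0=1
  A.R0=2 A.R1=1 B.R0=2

outcome vector order: (A.R0,A.R1,B.R0)
PSO: 6 outcomes — {<1 0 1> <1 1 1> <2 0 1> <2 0 2> <2 1 1> <2 1 2>}
PSO∖claimed = {<1 0 1>}

missing: A.R0=1 A.R1=0 B.R0=1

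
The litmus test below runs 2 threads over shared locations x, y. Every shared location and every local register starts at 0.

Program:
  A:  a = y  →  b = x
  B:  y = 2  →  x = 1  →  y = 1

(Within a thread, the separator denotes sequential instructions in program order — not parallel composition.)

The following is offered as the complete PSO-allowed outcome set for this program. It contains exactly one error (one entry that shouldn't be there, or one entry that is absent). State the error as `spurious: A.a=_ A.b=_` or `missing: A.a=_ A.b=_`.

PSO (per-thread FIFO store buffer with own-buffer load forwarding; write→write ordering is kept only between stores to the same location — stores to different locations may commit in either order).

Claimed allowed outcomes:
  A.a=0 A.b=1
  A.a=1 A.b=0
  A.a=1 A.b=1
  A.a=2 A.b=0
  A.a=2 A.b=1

outcome vector order: (A.a,A.b)
under PSO → <0 0>, <0 1>, <1 0>, <1 1>, <2 0>, <2 1>
PSO∖claimed = {<0 0>}

missing: A.a=0 A.b=0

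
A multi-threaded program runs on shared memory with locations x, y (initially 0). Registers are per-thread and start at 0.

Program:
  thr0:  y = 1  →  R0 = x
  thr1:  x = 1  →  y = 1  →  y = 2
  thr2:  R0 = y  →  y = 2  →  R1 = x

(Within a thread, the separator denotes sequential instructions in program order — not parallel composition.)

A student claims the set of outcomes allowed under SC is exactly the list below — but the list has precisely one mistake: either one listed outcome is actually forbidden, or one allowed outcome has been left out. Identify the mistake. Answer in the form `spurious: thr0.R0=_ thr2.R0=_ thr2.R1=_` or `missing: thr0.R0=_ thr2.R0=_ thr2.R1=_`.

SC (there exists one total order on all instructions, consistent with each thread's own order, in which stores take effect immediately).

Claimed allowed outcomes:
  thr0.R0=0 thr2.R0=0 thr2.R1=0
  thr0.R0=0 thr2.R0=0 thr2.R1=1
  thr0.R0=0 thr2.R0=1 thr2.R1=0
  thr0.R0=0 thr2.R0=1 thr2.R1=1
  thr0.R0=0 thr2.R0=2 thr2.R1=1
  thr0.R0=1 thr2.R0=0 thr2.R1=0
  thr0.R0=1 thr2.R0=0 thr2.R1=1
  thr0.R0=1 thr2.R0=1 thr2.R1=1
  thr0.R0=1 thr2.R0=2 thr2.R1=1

outcome vector order: (thr0.R0,thr2.R0,thr2.R1)
SC: 10 outcomes — {<0 0 0>, <0 0 1>, <0 1 0>, <0 1 1>, <0 2 1>, <1 0 0>, <1 0 1>, <1 1 0>, <1 1 1>, <1 2 1>}
SC∖claimed = {<1 1 0>}

missing: thr0.R0=1 thr2.R0=1 thr2.R1=0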